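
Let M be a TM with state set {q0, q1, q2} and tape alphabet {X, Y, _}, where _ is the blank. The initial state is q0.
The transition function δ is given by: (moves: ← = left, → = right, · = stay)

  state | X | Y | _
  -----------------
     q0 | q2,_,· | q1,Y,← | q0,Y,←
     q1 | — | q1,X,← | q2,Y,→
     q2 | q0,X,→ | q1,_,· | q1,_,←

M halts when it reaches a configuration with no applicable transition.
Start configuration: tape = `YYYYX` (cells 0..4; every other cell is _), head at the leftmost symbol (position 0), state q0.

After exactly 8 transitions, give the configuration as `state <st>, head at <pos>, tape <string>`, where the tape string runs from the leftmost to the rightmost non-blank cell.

q0 | _[Y]YYYX   read Y → write Y, move ←, go to q1
q1 | [_]YYYYX   read _ → write Y, move →, go to q2
q2 | Y[Y]YYYX   read Y → write _, move ·, go to q1
q1 | Y[_]YYYX   read _ → write Y, move →, go to q2
q2 | YY[Y]YYX   read Y → write _, move ·, go to q1
q1 | YY[_]YYX   read _ → write Y, move →, go to q2
q2 | YYY[Y]YX   read Y → write _, move ·, go to q1
q1 | YYY[_]YX   read _ → write Y, move →, go to q2
q2 | YYYY[Y]X
After 8 steps: state q2, head at 3, tape YYYYYX.

state q2, head at 3, tape YYYYYX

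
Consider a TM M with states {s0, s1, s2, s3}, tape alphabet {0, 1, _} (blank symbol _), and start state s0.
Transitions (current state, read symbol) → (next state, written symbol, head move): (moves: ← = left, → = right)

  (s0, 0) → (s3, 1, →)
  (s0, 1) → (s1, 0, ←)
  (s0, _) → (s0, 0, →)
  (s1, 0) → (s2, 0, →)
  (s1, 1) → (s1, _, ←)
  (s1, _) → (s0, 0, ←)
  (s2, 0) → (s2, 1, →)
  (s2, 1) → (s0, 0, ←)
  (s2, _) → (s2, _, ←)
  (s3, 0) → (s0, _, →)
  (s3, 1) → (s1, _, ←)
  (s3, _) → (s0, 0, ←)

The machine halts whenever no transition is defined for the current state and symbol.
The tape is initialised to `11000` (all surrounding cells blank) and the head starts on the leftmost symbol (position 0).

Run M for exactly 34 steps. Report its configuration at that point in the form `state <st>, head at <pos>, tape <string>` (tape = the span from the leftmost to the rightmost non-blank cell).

state s2, head at 0, tape 011___00

state=s0 head=0 tape=___[1]1000_   (s0,1)→(s1,0,←)
state=s1 head=-1 tape=__[_]01000_   (s1,_)→(s0,0,←)
state=s0 head=-2 tape=_[_]001000_   (s0,_)→(s0,0,→)
state=s0 head=-1 tape=_0[0]01000_   (s0,0)→(s3,1,→)
state=s3 head=0 tape=_01[0]1000_   (s3,0)→(s0,_,→)
state=s0 head=1 tape=_01_[1]000_   (s0,1)→(s1,0,←)
state=s1 head=0 tape=_01[_]0000_   (s1,_)→(s0,0,←)
state=s0 head=-1 tape=_0[1]00000_   (s0,1)→(s1,0,←)
state=s1 head=-2 tape=_[0]000000_   (s1,0)→(s2,0,→)
state=s2 head=-1 tape=_0[0]00000_   (s2,0)→(s2,1,→)
state=s2 head=0 tape=_01[0]0000_   (s2,0)→(s2,1,→)
state=s2 head=1 tape=_011[0]000_   (s2,0)→(s2,1,→)
state=s2 head=2 tape=_0111[0]00_   (s2,0)→(s2,1,→)
state=s2 head=3 tape=_01111[0]0_   (s2,0)→(s2,1,→)
state=s2 head=4 tape=_011111[0]_   (s2,0)→(s2,1,→)
state=s2 head=5 tape=_0111111[_]   (s2,_)→(s2,_,←)
state=s2 head=4 tape=_011111[1]_   (s2,1)→(s0,0,←)
state=s0 head=3 tape=_01111[1]0_   (s0,1)→(s1,0,←)
state=s1 head=2 tape=_0111[1]00_   (s1,1)→(s1,_,←)
state=s1 head=1 tape=_011[1]_00_   (s1,1)→(s1,_,←)
state=s1 head=0 tape=_01[1]__00_   (s1,1)→(s1,_,←)
state=s1 head=-1 tape=_0[1]___00_   (s1,1)→(s1,_,←)
state=s1 head=-2 tape=_[0]____00_   (s1,0)→(s2,0,→)
state=s2 head=-1 tape=_0[_]___00_   (s2,_)→(s2,_,←)
state=s2 head=-2 tape=_[0]____00_   (s2,0)→(s2,1,→)
state=s2 head=-1 tape=_1[_]___00_   (s2,_)→(s2,_,←)
state=s2 head=-2 tape=_[1]____00_   (s2,1)→(s0,0,←)
state=s0 head=-3 tape=[_]0____00_   (s0,_)→(s0,0,→)
state=s0 head=-2 tape=0[0]____00_   (s0,0)→(s3,1,→)
state=s3 head=-1 tape=01[_]___00_   (s3,_)→(s0,0,←)
state=s0 head=-2 tape=0[1]0___00_   (s0,1)→(s1,0,←)
state=s1 head=-3 tape=[0]00___00_   (s1,0)→(s2,0,→)
state=s2 head=-2 tape=0[0]0___00_   (s2,0)→(s2,1,→)
state=s2 head=-1 tape=01[0]___00_   (s2,0)→(s2,1,→)
state=s2 head=0 tape=011[_]__00_
After 34 steps: state s2, head at 0, tape 011___00.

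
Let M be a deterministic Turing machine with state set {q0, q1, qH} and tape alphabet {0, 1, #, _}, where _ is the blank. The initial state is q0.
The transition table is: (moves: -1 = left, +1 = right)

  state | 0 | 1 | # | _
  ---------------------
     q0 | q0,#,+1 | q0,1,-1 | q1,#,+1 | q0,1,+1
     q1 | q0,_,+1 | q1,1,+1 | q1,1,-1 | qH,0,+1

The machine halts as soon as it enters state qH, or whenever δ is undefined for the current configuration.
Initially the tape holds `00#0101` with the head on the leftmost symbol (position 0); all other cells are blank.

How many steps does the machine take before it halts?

q0 | [0]0#0101__   read 0 → write #, move +1, go to q0
q0 | #[0]#0101__   read 0 → write #, move +1, go to q0
q0 | ##[#]0101__   read # → write #, move +1, go to q1
q1 | ###[0]101__   read 0 → write _, move +1, go to q0
q0 | ###_[1]01__   read 1 → write 1, move -1, go to q0
q0 | ###[_]101__   read _ → write 1, move +1, go to q0
q0 | ###1[1]01__   read 1 → write 1, move -1, go to q0
q0 | ###[1]101__   read 1 → write 1, move -1, go to q0
q0 | ##[#]1101__   read # → write #, move +1, go to q1
q1 | ###[1]101__   read 1 → write 1, move +1, go to q1
q1 | ###1[1]01__   read 1 → write 1, move +1, go to q1
q1 | ###11[0]1__   read 0 → write _, move +1, go to q0
q0 | ###11_[1]__   read 1 → write 1, move -1, go to q0
q0 | ###11[_]1__   read _ → write 1, move +1, go to q0
q0 | ###111[1]__   read 1 → write 1, move -1, go to q0
q0 | ###11[1]1__   read 1 → write 1, move -1, go to q0
q0 | ###1[1]11__   read 1 → write 1, move -1, go to q0
q0 | ###[1]111__   read 1 → write 1, move -1, go to q0
q0 | ##[#]1111__   read # → write #, move +1, go to q1
q1 | ###[1]111__   read 1 → write 1, move +1, go to q1
q1 | ###1[1]11__   read 1 → write 1, move +1, go to q1
q1 | ###11[1]1__   read 1 → write 1, move +1, go to q1
q1 | ###111[1]__   read 1 → write 1, move +1, go to q1
q1 | ###1111[_]_   read _ → write 0, move +1, go to qH
qH | ###11110[_]
M halts after 24 transitions.

24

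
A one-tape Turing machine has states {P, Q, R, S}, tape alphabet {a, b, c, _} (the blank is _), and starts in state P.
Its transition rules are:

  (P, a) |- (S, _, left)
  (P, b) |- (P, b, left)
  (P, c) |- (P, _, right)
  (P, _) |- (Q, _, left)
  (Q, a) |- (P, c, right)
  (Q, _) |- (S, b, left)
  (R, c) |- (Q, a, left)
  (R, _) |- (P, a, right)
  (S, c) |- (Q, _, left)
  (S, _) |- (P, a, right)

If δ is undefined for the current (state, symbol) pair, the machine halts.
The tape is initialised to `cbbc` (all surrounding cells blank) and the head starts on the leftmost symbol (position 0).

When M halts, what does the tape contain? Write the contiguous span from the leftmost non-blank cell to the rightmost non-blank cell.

state=P head=0 tape=___[c]bbc   (P,c)→(P,_,right)
state=P head=1 tape=____[b]bc   (P,b)→(P,b,left)
state=P head=0 tape=___[_]bbc   (P,_)→(Q,_,left)
state=Q head=-1 tape=__[_]_bbc   (Q,_)→(S,b,left)
state=S head=-2 tape=_[_]b_bbc   (S,_)→(P,a,right)
state=P head=-1 tape=_a[b]_bbc   (P,b)→(P,b,left)
state=P head=-2 tape=_[a]b_bbc   (P,a)→(S,_,left)
state=S head=-3 tape=[_]_b_bbc   (S,_)→(P,a,right)
state=P head=-2 tape=a[_]b_bbc   (P,_)→(Q,_,left)
state=Q head=-3 tape=[a]_b_bbc   (Q,a)→(P,c,right)
state=P head=-2 tape=c[_]b_bbc   (P,_)→(Q,_,left)
state=Q head=-3 tape=[c]_b_bbc
The non-blank tape span at halt is c_b_bbc.

c_b_bbc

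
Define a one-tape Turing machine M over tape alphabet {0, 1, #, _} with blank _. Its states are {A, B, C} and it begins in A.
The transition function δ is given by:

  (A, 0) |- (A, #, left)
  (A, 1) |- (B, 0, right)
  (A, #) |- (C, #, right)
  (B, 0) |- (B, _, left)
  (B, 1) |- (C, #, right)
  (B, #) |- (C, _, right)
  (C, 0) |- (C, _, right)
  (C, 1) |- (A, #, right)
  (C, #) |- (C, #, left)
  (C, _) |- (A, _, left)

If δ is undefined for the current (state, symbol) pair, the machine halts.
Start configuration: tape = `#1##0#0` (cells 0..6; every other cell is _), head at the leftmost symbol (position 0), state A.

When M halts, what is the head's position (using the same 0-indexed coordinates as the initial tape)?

A | __[#]1##0#0   read # → write #, move right, go to C
C | __#[1]##0#0   read 1 → write #, move right, go to A
A | __##[#]#0#0   read # → write #, move right, go to C
C | __###[#]0#0   read # → write #, move left, go to C
C | __##[#]#0#0   read # → write #, move left, go to C
C | __#[#]##0#0   read # → write #, move left, go to C
C | __[#]###0#0   read # → write #, move left, go to C
C | _[_]####0#0   read _ → write _, move left, go to A
A | [_]_####0#0
At halt the head is at cell -2.

-2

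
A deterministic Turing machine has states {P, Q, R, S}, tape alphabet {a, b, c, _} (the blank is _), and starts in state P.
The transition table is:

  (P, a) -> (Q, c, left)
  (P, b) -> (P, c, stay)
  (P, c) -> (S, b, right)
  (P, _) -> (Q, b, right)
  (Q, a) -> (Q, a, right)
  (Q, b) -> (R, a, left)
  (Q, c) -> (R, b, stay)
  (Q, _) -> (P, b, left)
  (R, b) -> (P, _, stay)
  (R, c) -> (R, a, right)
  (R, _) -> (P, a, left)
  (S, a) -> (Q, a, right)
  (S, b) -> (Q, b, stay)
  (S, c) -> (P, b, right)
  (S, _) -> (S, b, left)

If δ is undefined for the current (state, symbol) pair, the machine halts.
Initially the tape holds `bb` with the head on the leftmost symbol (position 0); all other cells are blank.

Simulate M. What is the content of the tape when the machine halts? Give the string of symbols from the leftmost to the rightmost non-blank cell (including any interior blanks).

baaacb

state=P head=0 tape=__[b]b__   (P,b)→(P,c,stay)
state=P head=0 tape=__[c]b__   (P,c)→(S,b,right)
state=S head=1 tape=__b[b]__   (S,b)→(Q,b,stay)
state=Q head=1 tape=__b[b]__   (Q,b)→(R,a,left)
state=R head=0 tape=__[b]a__   (R,b)→(P,_,stay)
state=P head=0 tape=__[_]a__   (P,_)→(Q,b,right)
state=Q head=1 tape=__b[a]__   (Q,a)→(Q,a,right)
state=Q head=2 tape=__ba[_]_   (Q,_)→(P,b,left)
state=P head=1 tape=__b[a]b_   (P,a)→(Q,c,left)
state=Q head=0 tape=__[b]cb_   (Q,b)→(R,a,left)
state=R head=-1 tape=_[_]acb_   (R,_)→(P,a,left)
state=P head=-2 tape=[_]aacb_   (P,_)→(Q,b,right)
state=Q head=-1 tape=b[a]acb_   (Q,a)→(Q,a,right)
state=Q head=0 tape=ba[a]cb_   (Q,a)→(Q,a,right)
state=Q head=1 tape=baa[c]b_   (Q,c)→(R,b,stay)
state=R head=1 tape=baa[b]b_   (R,b)→(P,_,stay)
state=P head=1 tape=baa[_]b_   (P,_)→(Q,b,right)
state=Q head=2 tape=baab[b]_   (Q,b)→(R,a,left)
state=R head=1 tape=baa[b]a_   (R,b)→(P,_,stay)
state=P head=1 tape=baa[_]a_   (P,_)→(Q,b,right)
state=Q head=2 tape=baab[a]_   (Q,a)→(Q,a,right)
state=Q head=3 tape=baaba[_]   (Q,_)→(P,b,left)
state=P head=2 tape=baab[a]b   (P,a)→(Q,c,left)
state=Q head=1 tape=baa[b]cb   (Q,b)→(R,a,left)
state=R head=0 tape=ba[a]acb
The non-blank tape span at halt is baaacb.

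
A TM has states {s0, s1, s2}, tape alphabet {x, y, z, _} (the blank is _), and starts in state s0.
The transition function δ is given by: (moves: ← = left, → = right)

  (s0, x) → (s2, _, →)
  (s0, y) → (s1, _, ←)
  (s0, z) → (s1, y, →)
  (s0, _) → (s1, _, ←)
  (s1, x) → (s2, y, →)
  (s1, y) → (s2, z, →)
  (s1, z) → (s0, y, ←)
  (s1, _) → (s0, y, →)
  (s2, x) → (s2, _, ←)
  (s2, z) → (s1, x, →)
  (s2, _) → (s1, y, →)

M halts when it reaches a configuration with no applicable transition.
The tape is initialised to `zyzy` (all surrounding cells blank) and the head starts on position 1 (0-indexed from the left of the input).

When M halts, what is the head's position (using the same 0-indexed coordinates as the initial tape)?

s0 | ____z[y]zy   read y → write _, move ←, go to s1
s1 | ____[z]_zy   read z → write y, move ←, go to s0
s0 | ___[_]y_zy   read _ → write _, move ←, go to s1
s1 | __[_]_y_zy   read _ → write y, move →, go to s0
s0 | __y[_]y_zy   read _ → write _, move ←, go to s1
s1 | __[y]_y_zy   read y → write z, move →, go to s2
s2 | __z[_]y_zy   read _ → write y, move →, go to s1
s1 | __zy[y]_zy   read y → write z, move →, go to s2
s2 | __zyz[_]zy   read _ → write y, move →, go to s1
s1 | __zyzy[z]y   read z → write y, move ←, go to s0
s0 | __zyz[y]yy   read y → write _, move ←, go to s1
s1 | __zy[z]_yy   read z → write y, move ←, go to s0
s0 | __z[y]y_yy   read y → write _, move ←, go to s1
s1 | __[z]_y_yy   read z → write y, move ←, go to s0
s0 | _[_]y_y_yy   read _ → write _, move ←, go to s1
s1 | [_]_y_y_yy   read _ → write y, move →, go to s0
s0 | y[_]y_y_yy   read _ → write _, move ←, go to s1
s1 | [y]_y_y_yy   read y → write z, move →, go to s2
s2 | z[_]y_y_yy   read _ → write y, move →, go to s1
s1 | zy[y]_y_yy   read y → write z, move →, go to s2
s2 | zyz[_]y_yy   read _ → write y, move →, go to s1
s1 | zyzy[y]_yy   read y → write z, move →, go to s2
s2 | zyzyz[_]yy   read _ → write y, move →, go to s1
s1 | zyzyzy[y]y   read y → write z, move →, go to s2
s2 | zyzyzyz[y]
At halt the head is at cell 3.

3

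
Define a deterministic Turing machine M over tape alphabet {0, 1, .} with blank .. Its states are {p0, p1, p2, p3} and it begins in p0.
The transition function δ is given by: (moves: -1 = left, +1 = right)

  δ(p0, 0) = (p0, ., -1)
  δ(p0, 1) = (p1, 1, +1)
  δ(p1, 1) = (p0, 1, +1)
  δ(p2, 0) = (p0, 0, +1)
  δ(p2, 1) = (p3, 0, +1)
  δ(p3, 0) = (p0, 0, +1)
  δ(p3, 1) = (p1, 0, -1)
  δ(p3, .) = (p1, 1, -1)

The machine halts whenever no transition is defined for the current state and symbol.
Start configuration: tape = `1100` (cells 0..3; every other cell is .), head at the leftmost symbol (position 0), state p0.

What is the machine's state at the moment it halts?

p1

p0 | [1]100   read 1 → write 1, move +1, go to p1
p1 | 1[1]00   read 1 → write 1, move +1, go to p0
p0 | 11[0]0   read 0 → write ., move -1, go to p0
p0 | 1[1].0   read 1 → write 1, move +1, go to p1
p1 | 11[.]0
No transition is defined for (p1, .); M halts in state p1.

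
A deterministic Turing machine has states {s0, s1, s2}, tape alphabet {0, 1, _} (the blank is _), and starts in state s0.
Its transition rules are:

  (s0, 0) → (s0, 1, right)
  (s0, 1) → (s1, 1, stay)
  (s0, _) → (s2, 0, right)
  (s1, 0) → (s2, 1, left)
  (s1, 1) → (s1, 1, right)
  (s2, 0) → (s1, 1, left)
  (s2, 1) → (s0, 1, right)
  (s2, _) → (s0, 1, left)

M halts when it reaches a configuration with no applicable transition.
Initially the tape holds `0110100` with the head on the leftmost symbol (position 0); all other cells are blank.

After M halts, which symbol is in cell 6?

s0 | [0]110100_   read 0 → write 1, move right, go to s0
s0 | 1[1]10100_   read 1 → write 1, move stay, go to s1
s1 | 1[1]10100_   read 1 → write 1, move right, go to s1
s1 | 11[1]0100_   read 1 → write 1, move right, go to s1
s1 | 111[0]100_   read 0 → write 1, move left, go to s2
s2 | 11[1]1100_   read 1 → write 1, move right, go to s0
s0 | 111[1]100_   read 1 → write 1, move stay, go to s1
s1 | 111[1]100_   read 1 → write 1, move right, go to s1
s1 | 1111[1]00_   read 1 → write 1, move right, go to s1
s1 | 11111[0]0_   read 0 → write 1, move left, go to s2
s2 | 1111[1]10_   read 1 → write 1, move right, go to s0
s0 | 11111[1]0_   read 1 → write 1, move stay, go to s1
s1 | 11111[1]0_   read 1 → write 1, move right, go to s1
s1 | 111111[0]_   read 0 → write 1, move left, go to s2
s2 | 11111[1]1_   read 1 → write 1, move right, go to s0
s0 | 111111[1]_   read 1 → write 1, move stay, go to s1
s1 | 111111[1]_   read 1 → write 1, move right, go to s1
s1 | 1111111[_]
Cell 6 holds 1 when M halts.

1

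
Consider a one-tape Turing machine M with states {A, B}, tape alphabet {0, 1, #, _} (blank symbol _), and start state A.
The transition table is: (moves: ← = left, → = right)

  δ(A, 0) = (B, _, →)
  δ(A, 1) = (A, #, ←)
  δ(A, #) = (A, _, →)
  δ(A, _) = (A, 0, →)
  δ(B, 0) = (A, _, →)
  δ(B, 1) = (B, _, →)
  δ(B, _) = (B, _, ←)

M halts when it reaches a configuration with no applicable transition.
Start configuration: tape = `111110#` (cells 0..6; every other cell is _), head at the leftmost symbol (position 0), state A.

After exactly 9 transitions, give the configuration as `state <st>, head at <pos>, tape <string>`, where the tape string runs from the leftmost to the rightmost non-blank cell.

A | _[1]11110#   read 1 → write #, move ←, go to A
A | [_]#11110#   read _ → write 0, move →, go to A
A | 0[#]11110#   read # → write _, move →, go to A
A | 0_[1]1110#   read 1 → write #, move ←, go to A
A | 0[_]#1110#   read _ → write 0, move →, go to A
A | 00[#]1110#   read # → write _, move →, go to A
A | 00_[1]110#   read 1 → write #, move ←, go to A
A | 00[_]#110#   read _ → write 0, move →, go to A
A | 000[#]110#   read # → write _, move →, go to A
A | 000_[1]10#
After 9 steps: state A, head at 3, tape 000_110#.

state A, head at 3, tape 000_110#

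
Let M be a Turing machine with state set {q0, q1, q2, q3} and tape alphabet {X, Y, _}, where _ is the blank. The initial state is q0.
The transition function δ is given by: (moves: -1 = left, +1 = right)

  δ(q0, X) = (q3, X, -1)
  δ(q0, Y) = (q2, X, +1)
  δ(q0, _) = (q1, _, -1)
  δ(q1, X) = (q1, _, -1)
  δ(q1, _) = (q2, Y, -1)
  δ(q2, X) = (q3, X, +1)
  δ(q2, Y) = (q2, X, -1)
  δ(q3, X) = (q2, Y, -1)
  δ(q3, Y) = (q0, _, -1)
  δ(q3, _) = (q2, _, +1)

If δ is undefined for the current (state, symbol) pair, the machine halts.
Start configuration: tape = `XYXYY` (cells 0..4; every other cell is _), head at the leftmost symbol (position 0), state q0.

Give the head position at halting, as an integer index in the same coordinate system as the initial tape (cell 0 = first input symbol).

q0 | _[X]YXYY   read X → write X, move -1, go to q3
q3 | [_]XYXYY   read _ → write _, move +1, go to q2
q2 | _[X]YXYY   read X → write X, move +1, go to q3
q3 | _X[Y]XYY   read Y → write _, move -1, go to q0
q0 | _[X]_XYY   read X → write X, move -1, go to q3
q3 | [_]X_XYY   read _ → write _, move +1, go to q2
q2 | _[X]_XYY   read X → write X, move +1, go to q3
q3 | _X[_]XYY   read _ → write _, move +1, go to q2
q2 | _X_[X]YY   read X → write X, move +1, go to q3
q3 | _X_X[Y]Y   read Y → write _, move -1, go to q0
q0 | _X_[X]_Y   read X → write X, move -1, go to q3
q3 | _X[_]X_Y   read _ → write _, move +1, go to q2
q2 | _X_[X]_Y   read X → write X, move +1, go to q3
q3 | _X_X[_]Y   read _ → write _, move +1, go to q2
q2 | _X_X_[Y]   read Y → write X, move -1, go to q2
q2 | _X_X[_]X
At halt the head is at cell 3.

3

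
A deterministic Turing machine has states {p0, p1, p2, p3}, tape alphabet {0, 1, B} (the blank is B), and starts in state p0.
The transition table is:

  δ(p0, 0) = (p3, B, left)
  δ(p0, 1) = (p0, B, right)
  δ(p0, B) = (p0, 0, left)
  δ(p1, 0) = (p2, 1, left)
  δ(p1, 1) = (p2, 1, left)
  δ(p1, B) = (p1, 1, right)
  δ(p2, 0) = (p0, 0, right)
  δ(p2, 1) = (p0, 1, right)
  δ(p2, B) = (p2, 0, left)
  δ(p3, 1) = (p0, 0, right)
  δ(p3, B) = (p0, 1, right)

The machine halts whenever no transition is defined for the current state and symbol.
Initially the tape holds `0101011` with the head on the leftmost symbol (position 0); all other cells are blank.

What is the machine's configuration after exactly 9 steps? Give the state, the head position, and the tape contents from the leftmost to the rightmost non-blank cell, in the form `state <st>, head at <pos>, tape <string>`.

state=p0 head=0 tape=B[0]101011   (p0,0)→(p3,B,left)
state=p3 head=-1 tape=[B]B101011   (p3,B)→(p0,1,right)
state=p0 head=0 tape=1[B]101011   (p0,B)→(p0,0,left)
state=p0 head=-1 tape=[1]0101011   (p0,1)→(p0,B,right)
state=p0 head=0 tape=B[0]101011   (p0,0)→(p3,B,left)
state=p3 head=-1 tape=[B]B101011   (p3,B)→(p0,1,right)
state=p0 head=0 tape=1[B]101011   (p0,B)→(p0,0,left)
state=p0 head=-1 tape=[1]0101011   (p0,1)→(p0,B,right)
state=p0 head=0 tape=B[0]101011   (p0,0)→(p3,B,left)
state=p3 head=-1 tape=[B]B101011
After 9 steps: state p3, head at -1, tape 101011.

state p3, head at -1, tape 101011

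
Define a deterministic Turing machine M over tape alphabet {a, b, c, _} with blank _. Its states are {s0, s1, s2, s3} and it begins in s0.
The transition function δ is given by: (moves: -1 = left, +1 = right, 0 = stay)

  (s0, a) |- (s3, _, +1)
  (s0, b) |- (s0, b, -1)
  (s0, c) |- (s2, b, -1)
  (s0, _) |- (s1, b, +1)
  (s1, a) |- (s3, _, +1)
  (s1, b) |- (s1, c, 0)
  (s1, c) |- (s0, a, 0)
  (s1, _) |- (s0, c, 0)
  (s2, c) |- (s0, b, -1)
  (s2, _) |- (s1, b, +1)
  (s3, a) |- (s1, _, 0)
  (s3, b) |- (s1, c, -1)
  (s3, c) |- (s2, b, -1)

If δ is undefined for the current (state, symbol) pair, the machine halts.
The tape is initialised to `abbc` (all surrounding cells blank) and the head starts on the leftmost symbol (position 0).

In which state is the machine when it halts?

state=s0 head=0 tape=_[a]bbc   (s0,a)→(s3,_,+1)
state=s3 head=1 tape=__[b]bc   (s3,b)→(s1,c,-1)
state=s1 head=0 tape=_[_]cbc   (s1,_)→(s0,c,0)
state=s0 head=0 tape=_[c]cbc   (s0,c)→(s2,b,-1)
state=s2 head=-1 tape=[_]bcbc   (s2,_)→(s1,b,+1)
state=s1 head=0 tape=b[b]cbc   (s1,b)→(s1,c,0)
state=s1 head=0 tape=b[c]cbc   (s1,c)→(s0,a,0)
state=s0 head=0 tape=b[a]cbc   (s0,a)→(s3,_,+1)
state=s3 head=1 tape=b_[c]bc   (s3,c)→(s2,b,-1)
state=s2 head=0 tape=b[_]bbc   (s2,_)→(s1,b,+1)
state=s1 head=1 tape=bb[b]bc   (s1,b)→(s1,c,0)
state=s1 head=1 tape=bb[c]bc   (s1,c)→(s0,a,0)
state=s0 head=1 tape=bb[a]bc   (s0,a)→(s3,_,+1)
state=s3 head=2 tape=bb_[b]c   (s3,b)→(s1,c,-1)
state=s1 head=1 tape=bb[_]cc   (s1,_)→(s0,c,0)
state=s0 head=1 tape=bb[c]cc   (s0,c)→(s2,b,-1)
state=s2 head=0 tape=b[b]bcc
No transition is defined for (s2, b); M halts in state s2.

s2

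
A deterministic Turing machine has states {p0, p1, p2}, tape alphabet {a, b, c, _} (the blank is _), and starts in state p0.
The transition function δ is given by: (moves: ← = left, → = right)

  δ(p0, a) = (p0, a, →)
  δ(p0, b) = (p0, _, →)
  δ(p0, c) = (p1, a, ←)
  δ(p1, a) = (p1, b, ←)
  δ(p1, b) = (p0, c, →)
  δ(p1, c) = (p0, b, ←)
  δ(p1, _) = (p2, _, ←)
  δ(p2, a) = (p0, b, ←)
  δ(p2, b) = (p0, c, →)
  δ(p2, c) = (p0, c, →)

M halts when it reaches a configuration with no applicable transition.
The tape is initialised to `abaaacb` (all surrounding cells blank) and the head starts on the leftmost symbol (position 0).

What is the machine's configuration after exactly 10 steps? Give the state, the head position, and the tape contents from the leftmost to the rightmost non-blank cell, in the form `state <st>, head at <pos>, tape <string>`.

state p2, head at 0, tape a_bbbab

state=p0 head=0 tape=[a]baaacb   (p0,a)→(p0,a,→)
state=p0 head=1 tape=a[b]aaacb   (p0,b)→(p0,_,→)
state=p0 head=2 tape=a_[a]aacb   (p0,a)→(p0,a,→)
state=p0 head=3 tape=a_a[a]acb   (p0,a)→(p0,a,→)
state=p0 head=4 tape=a_aa[a]cb   (p0,a)→(p0,a,→)
state=p0 head=5 tape=a_aaa[c]b   (p0,c)→(p1,a,←)
state=p1 head=4 tape=a_aa[a]ab   (p1,a)→(p1,b,←)
state=p1 head=3 tape=a_a[a]bab   (p1,a)→(p1,b,←)
state=p1 head=2 tape=a_[a]bbab   (p1,a)→(p1,b,←)
state=p1 head=1 tape=a[_]bbbab   (p1,_)→(p2,_,←)
state=p2 head=0 tape=[a]_bbbab
After 10 steps: state p2, head at 0, tape a_bbbab.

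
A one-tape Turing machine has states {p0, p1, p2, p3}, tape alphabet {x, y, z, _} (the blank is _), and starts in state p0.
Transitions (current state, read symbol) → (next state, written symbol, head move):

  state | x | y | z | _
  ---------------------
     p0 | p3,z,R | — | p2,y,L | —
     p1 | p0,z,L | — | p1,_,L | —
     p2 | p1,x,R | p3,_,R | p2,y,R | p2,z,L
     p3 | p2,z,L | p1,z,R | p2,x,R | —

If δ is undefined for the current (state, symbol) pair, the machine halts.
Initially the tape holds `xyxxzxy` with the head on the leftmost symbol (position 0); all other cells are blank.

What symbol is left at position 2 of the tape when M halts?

p0 | [x]yxxzxy   read x → write z, move R, go to p3
p3 | z[y]xxzxy   read y → write z, move R, go to p1
p1 | zz[x]xzxy   read x → write z, move L, go to p0
p0 | z[z]zxzxy   read z → write y, move L, go to p2
p2 | [z]yzxzxy   read z → write y, move R, go to p2
p2 | y[y]zxzxy   read y → write _, move R, go to p3
p3 | y_[z]xzxy   read z → write x, move R, go to p2
p2 | y_x[x]zxy   read x → write x, move R, go to p1
p1 | y_xx[z]xy   read z → write _, move L, go to p1
p1 | y_x[x]_xy   read x → write z, move L, go to p0
p0 | y_[x]z_xy   read x → write z, move R, go to p3
p3 | y_z[z]_xy   read z → write x, move R, go to p2
p2 | y_zx[_]xy   read _ → write z, move L, go to p2
p2 | y_z[x]zxy   read x → write x, move R, go to p1
p1 | y_zx[z]xy   read z → write _, move L, go to p1
p1 | y_z[x]_xy   read x → write z, move L, go to p0
p0 | y_[z]z_xy   read z → write y, move L, go to p2
p2 | y[_]yz_xy   read _ → write z, move L, go to p2
p2 | [y]zyz_xy   read y → write _, move R, go to p3
p3 | _[z]yz_xy   read z → write x, move R, go to p2
p2 | _x[y]z_xy   read y → write _, move R, go to p3
p3 | _x_[z]_xy   read z → write x, move R, go to p2
p2 | _x_x[_]xy   read _ → write z, move L, go to p2
p2 | _x_[x]zxy   read x → write x, move R, go to p1
p1 | _x_x[z]xy   read z → write _, move L, go to p1
p1 | _x_[x]_xy   read x → write z, move L, go to p0
p0 | _x[_]z_xy
Cell 2 holds _ when M halts.

_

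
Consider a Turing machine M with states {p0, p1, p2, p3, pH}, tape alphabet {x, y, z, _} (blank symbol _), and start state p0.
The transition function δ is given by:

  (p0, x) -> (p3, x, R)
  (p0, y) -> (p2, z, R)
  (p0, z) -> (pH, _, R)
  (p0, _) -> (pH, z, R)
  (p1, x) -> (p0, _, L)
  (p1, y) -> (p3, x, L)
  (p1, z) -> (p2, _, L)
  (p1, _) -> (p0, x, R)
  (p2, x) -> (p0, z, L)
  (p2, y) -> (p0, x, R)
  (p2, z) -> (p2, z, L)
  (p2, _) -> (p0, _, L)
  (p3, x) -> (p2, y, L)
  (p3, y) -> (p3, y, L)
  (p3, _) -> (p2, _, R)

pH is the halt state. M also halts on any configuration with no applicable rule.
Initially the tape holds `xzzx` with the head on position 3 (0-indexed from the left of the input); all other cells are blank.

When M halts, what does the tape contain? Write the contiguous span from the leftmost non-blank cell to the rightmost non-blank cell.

xzzxz

state=p0 head=3 tape=xzz[x]__   (p0,x)→(p3,x,R)
state=p3 head=4 tape=xzzx[_]_   (p3,_)→(p2,_,R)
state=p2 head=5 tape=xzzx_[_]   (p2,_)→(p0,_,L)
state=p0 head=4 tape=xzzx[_]_   (p0,_)→(pH,z,R)
state=pH head=5 tape=xzzxz[_]
The non-blank tape span at halt is xzzxz.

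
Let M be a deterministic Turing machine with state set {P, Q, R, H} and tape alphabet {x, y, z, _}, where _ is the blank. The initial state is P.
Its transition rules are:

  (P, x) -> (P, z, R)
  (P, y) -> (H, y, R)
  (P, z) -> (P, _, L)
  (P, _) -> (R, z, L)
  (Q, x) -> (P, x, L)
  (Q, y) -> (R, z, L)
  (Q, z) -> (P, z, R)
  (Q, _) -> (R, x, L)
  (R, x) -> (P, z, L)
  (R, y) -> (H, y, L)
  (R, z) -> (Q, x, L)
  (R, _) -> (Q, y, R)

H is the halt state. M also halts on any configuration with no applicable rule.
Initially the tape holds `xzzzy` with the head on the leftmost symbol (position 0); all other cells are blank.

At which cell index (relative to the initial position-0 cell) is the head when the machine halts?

state=P head=0 tape=___[x]zzzy   (P,x)→(P,z,R)
state=P head=1 tape=___z[z]zzy   (P,z)→(P,_,L)
state=P head=0 tape=___[z]_zzy   (P,z)→(P,_,L)
state=P head=-1 tape=__[_]__zzy   (P,_)→(R,z,L)
state=R head=-2 tape=_[_]z__zzy   (R,_)→(Q,y,R)
state=Q head=-1 tape=_y[z]__zzy   (Q,z)→(P,z,R)
state=P head=0 tape=_yz[_]_zzy   (P,_)→(R,z,L)
state=R head=-1 tape=_y[z]z_zzy   (R,z)→(Q,x,L)
state=Q head=-2 tape=_[y]xz_zzy   (Q,y)→(R,z,L)
state=R head=-3 tape=[_]zxz_zzy   (R,_)→(Q,y,R)
state=Q head=-2 tape=y[z]xz_zzy   (Q,z)→(P,z,R)
state=P head=-1 tape=yz[x]z_zzy   (P,x)→(P,z,R)
state=P head=0 tape=yzz[z]_zzy   (P,z)→(P,_,L)
state=P head=-1 tape=yz[z]__zzy   (P,z)→(P,_,L)
state=P head=-2 tape=y[z]___zzy   (P,z)→(P,_,L)
state=P head=-3 tape=[y]____zzy   (P,y)→(H,y,R)
state=H head=-2 tape=y[_]___zzy
At halt the head is at cell -2.

-2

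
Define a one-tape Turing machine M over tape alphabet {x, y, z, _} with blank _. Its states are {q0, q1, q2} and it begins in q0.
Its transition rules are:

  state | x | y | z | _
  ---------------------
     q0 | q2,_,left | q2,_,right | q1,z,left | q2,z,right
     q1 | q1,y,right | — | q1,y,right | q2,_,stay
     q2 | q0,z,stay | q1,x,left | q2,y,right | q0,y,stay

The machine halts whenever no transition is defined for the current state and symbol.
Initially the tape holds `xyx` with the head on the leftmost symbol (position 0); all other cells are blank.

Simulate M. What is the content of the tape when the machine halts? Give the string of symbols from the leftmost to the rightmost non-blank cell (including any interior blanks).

state=q0 head=0 tape=_[x]yx   (q0,x)→(q2,_,left)
state=q2 head=-1 tape=[_]_yx   (q2,_)→(q0,y,stay)
state=q0 head=-1 tape=[y]_yx   (q0,y)→(q2,_,right)
state=q2 head=0 tape=_[_]yx   (q2,_)→(q0,y,stay)
state=q0 head=0 tape=_[y]yx   (q0,y)→(q2,_,right)
state=q2 head=1 tape=__[y]x   (q2,y)→(q1,x,left)
state=q1 head=0 tape=_[_]xx   (q1,_)→(q2,_,stay)
state=q2 head=0 tape=_[_]xx   (q2,_)→(q0,y,stay)
state=q0 head=0 tape=_[y]xx   (q0,y)→(q2,_,right)
state=q2 head=1 tape=__[x]x   (q2,x)→(q0,z,stay)
state=q0 head=1 tape=__[z]x   (q0,z)→(q1,z,left)
state=q1 head=0 tape=_[_]zx   (q1,_)→(q2,_,stay)
state=q2 head=0 tape=_[_]zx   (q2,_)→(q0,y,stay)
state=q0 head=0 tape=_[y]zx   (q0,y)→(q2,_,right)
state=q2 head=1 tape=__[z]x   (q2,z)→(q2,y,right)
state=q2 head=2 tape=__y[x]   (q2,x)→(q0,z,stay)
state=q0 head=2 tape=__y[z]   (q0,z)→(q1,z,left)
state=q1 head=1 tape=__[y]z
The non-blank tape span at halt is yz.

yz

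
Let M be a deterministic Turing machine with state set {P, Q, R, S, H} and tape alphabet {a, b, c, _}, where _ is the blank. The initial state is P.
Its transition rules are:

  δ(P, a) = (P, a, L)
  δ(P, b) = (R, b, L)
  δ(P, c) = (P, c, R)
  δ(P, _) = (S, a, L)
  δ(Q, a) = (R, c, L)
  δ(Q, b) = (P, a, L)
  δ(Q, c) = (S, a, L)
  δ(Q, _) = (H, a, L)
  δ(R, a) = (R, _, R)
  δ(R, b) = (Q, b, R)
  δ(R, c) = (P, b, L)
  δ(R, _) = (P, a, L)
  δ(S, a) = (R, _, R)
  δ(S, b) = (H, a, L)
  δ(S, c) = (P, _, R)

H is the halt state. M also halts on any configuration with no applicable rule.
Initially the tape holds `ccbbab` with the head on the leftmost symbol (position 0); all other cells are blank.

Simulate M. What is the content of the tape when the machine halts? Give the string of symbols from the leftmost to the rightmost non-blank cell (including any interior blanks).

state=P head=0 tape=__[c]cbbab   (P,c)→(P,c,R)
state=P head=1 tape=__c[c]bbab   (P,c)→(P,c,R)
state=P head=2 tape=__cc[b]bab   (P,b)→(R,b,L)
state=R head=1 tape=__c[c]bbab   (R,c)→(P,b,L)
state=P head=0 tape=__[c]bbbab   (P,c)→(P,c,R)
state=P head=1 tape=__c[b]bbab   (P,b)→(R,b,L)
state=R head=0 tape=__[c]bbbab   (R,c)→(P,b,L)
state=P head=-1 tape=_[_]bbbbab   (P,_)→(S,a,L)
state=S head=-2 tape=[_]abbbbab
The non-blank tape span at halt is abbbbab.

abbbbab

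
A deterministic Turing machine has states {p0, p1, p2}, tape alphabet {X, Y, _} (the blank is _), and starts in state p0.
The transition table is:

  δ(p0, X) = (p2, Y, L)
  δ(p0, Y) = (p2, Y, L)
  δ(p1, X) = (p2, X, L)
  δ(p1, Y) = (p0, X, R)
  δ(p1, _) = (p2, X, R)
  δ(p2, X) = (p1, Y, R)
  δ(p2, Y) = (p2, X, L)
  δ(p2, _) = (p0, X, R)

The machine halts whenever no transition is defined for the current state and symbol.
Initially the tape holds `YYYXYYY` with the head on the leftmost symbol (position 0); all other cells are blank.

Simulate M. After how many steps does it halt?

23

p0 | _[Y]YYXYYY_   read Y → write Y, move L, go to p2
p2 | [_]YYYXYYY_   read _ → write X, move R, go to p0
p0 | X[Y]YYXYYY_   read Y → write Y, move L, go to p2
p2 | [X]YYYXYYY_   read X → write Y, move R, go to p1
p1 | Y[Y]YYXYYY_   read Y → write X, move R, go to p0
p0 | YX[Y]YXYYY_   read Y → write Y, move L, go to p2
p2 | Y[X]YYXYYY_   read X → write Y, move R, go to p1
p1 | YY[Y]YXYYY_   read Y → write X, move R, go to p0
p0 | YYX[Y]XYYY_   read Y → write Y, move L, go to p2
p2 | YY[X]YXYYY_   read X → write Y, move R, go to p1
p1 | YYY[Y]XYYY_   read Y → write X, move R, go to p0
p0 | YYYX[X]YYY_   read X → write Y, move L, go to p2
p2 | YYY[X]YYYY_   read X → write Y, move R, go to p1
p1 | YYYY[Y]YYY_   read Y → write X, move R, go to p0
p0 | YYYYX[Y]YY_   read Y → write Y, move L, go to p2
p2 | YYYY[X]YYY_   read X → write Y, move R, go to p1
p1 | YYYYY[Y]YY_   read Y → write X, move R, go to p0
p0 | YYYYYX[Y]Y_   read Y → write Y, move L, go to p2
p2 | YYYYY[X]YY_   read X → write Y, move R, go to p1
p1 | YYYYYY[Y]Y_   read Y → write X, move R, go to p0
p0 | YYYYYYX[Y]_   read Y → write Y, move L, go to p2
p2 | YYYYYY[X]Y_   read X → write Y, move R, go to p1
p1 | YYYYYYY[Y]_   read Y → write X, move R, go to p0
p0 | YYYYYYYX[_]
M halts after 23 transitions.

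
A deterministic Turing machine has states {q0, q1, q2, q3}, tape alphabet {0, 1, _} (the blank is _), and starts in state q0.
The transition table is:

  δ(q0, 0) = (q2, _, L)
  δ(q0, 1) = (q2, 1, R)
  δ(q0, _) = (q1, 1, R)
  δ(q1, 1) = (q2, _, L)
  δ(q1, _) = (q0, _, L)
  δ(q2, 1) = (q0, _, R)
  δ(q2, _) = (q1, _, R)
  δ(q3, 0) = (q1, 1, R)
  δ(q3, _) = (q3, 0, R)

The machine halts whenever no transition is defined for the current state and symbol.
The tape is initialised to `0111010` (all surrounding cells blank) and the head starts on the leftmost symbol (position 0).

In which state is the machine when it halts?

q0 | _[0]111010   read 0 → write _, move L, go to q2
q2 | [_]_111010   read _ → write _, move R, go to q1
q1 | _[_]111010   read _ → write _, move L, go to q0
q0 | [_]_111010   read _ → write 1, move R, go to q1
q1 | 1[_]111010   read _ → write _, move L, go to q0
q0 | [1]_111010   read 1 → write 1, move R, go to q2
q2 | 1[_]111010   read _ → write _, move R, go to q1
q1 | 1_[1]11010   read 1 → write _, move L, go to q2
q2 | 1[_]_11010   read _ → write _, move R, go to q1
q1 | 1_[_]11010   read _ → write _, move L, go to q0
q0 | 1[_]_11010   read _ → write 1, move R, go to q1
q1 | 11[_]11010   read _ → write _, move L, go to q0
q0 | 1[1]_11010   read 1 → write 1, move R, go to q2
q2 | 11[_]11010   read _ → write _, move R, go to q1
q1 | 11_[1]1010   read 1 → write _, move L, go to q2
q2 | 11[_]_1010   read _ → write _, move R, go to q1
q1 | 11_[_]1010   read _ → write _, move L, go to q0
q0 | 11[_]_1010   read _ → write 1, move R, go to q1
q1 | 111[_]1010   read _ → write _, move L, go to q0
q0 | 11[1]_1010   read 1 → write 1, move R, go to q2
q2 | 111[_]1010   read _ → write _, move R, go to q1
q1 | 111_[1]010   read 1 → write _, move L, go to q2
q2 | 111[_]_010   read _ → write _, move R, go to q1
q1 | 111_[_]010   read _ → write _, move L, go to q0
q0 | 111[_]_010   read _ → write 1, move R, go to q1
q1 | 1111[_]010   read _ → write _, move L, go to q0
q0 | 111[1]_010   read 1 → write 1, move R, go to q2
q2 | 1111[_]010   read _ → write _, move R, go to q1
q1 | 1111_[0]10
No transition is defined for (q1, 0); M halts in state q1.

q1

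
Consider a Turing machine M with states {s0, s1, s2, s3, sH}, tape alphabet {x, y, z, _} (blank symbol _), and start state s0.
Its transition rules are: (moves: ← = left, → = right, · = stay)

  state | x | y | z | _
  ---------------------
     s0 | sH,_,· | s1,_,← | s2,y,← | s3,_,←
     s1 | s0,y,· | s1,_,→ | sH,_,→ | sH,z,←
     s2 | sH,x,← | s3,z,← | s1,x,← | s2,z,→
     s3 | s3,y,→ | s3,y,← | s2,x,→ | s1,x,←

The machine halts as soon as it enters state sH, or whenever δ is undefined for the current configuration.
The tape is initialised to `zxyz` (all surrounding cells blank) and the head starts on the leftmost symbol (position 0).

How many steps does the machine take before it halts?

8

s0 | ___[z]xyz   read z → write y, move ←, go to s2
s2 | __[_]yxyz   read _ → write z, move →, go to s2
s2 | __z[y]xyz   read y → write z, move ←, go to s3
s3 | __[z]zxyz   read z → write x, move →, go to s2
s2 | __x[z]xyz   read z → write x, move ←, go to s1
s1 | __[x]xxyz   read x → write y, move ·, go to s0
s0 | __[y]xxyz   read y → write _, move ←, go to s1
s1 | _[_]_xxyz   read _ → write z, move ←, go to sH
sH | [_]z_xxyz
M halts after 8 transitions.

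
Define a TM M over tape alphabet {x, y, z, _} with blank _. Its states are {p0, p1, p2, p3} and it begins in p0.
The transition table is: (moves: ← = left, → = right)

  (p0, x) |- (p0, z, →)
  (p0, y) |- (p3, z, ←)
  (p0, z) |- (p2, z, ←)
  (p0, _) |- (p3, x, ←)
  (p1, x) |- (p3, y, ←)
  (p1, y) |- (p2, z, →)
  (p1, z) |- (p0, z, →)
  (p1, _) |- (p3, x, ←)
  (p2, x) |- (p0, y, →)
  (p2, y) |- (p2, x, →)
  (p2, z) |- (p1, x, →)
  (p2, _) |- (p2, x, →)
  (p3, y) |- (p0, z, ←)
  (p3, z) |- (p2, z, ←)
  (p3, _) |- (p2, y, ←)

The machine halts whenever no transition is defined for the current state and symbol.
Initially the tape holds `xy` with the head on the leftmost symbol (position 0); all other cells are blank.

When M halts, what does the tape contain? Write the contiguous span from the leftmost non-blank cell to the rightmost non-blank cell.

state=p0 head=0 tape=_[x]y_   (p0,x)→(p0,z,→)
state=p0 head=1 tape=_z[y]_   (p0,y)→(p3,z,←)
state=p3 head=0 tape=_[z]z_   (p3,z)→(p2,z,←)
state=p2 head=-1 tape=[_]zz_   (p2,_)→(p2,x,→)
state=p2 head=0 tape=x[z]z_   (p2,z)→(p1,x,→)
state=p1 head=1 tape=xx[z]_   (p1,z)→(p0,z,→)
state=p0 head=2 tape=xxz[_]   (p0,_)→(p3,x,←)
state=p3 head=1 tape=xx[z]x   (p3,z)→(p2,z,←)
state=p2 head=0 tape=x[x]zx   (p2,x)→(p0,y,→)
state=p0 head=1 tape=xy[z]x   (p0,z)→(p2,z,←)
state=p2 head=0 tape=x[y]zx   (p2,y)→(p2,x,→)
state=p2 head=1 tape=xx[z]x   (p2,z)→(p1,x,→)
state=p1 head=2 tape=xxx[x]   (p1,x)→(p3,y,←)
state=p3 head=1 tape=xx[x]y
The non-blank tape span at halt is xxxy.

xxxy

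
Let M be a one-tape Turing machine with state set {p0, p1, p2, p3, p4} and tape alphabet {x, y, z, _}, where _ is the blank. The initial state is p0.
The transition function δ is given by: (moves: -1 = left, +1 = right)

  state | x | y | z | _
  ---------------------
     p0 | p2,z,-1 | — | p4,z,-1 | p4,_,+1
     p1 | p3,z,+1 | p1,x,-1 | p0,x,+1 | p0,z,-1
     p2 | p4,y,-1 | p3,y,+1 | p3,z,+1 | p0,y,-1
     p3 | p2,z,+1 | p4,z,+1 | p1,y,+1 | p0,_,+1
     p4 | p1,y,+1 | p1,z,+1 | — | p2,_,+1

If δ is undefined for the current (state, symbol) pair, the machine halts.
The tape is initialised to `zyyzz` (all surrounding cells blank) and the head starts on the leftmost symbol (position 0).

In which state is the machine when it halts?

p0

p0 | _[z]yyzz_____   read z → write z, move -1, go to p4
p4 | [_]zyyzz_____   read _ → write _, move +1, go to p2
p2 | _[z]yyzz_____   read z → write z, move +1, go to p3
p3 | _z[y]yzz_____   read y → write z, move +1, go to p4
p4 | _zz[y]zz_____   read y → write z, move +1, go to p1
p1 | _zzz[z]z_____   read z → write x, move +1, go to p0
p0 | _zzzx[z]_____   read z → write z, move -1, go to p4
p4 | _zzz[x]z_____   read x → write y, move +1, go to p1
p1 | _zzzy[z]_____   read z → write x, move +1, go to p0
p0 | _zzzyx[_]____   read _ → write _, move +1, go to p4
p4 | _zzzyx_[_]___   read _ → write _, move +1, go to p2
p2 | _zzzyx__[_]__   read _ → write y, move -1, go to p0
p0 | _zzzyx_[_]y__   read _ → write _, move +1, go to p4
p4 | _zzzyx__[y]__   read y → write z, move +1, go to p1
p1 | _zzzyx__z[_]_   read _ → write z, move -1, go to p0
p0 | _zzzyx__[z]z_   read z → write z, move -1, go to p4
p4 | _zzzyx_[_]zz_   read _ → write _, move +1, go to p2
p2 | _zzzyx__[z]z_   read z → write z, move +1, go to p3
p3 | _zzzyx__z[z]_   read z → write y, move +1, go to p1
p1 | _zzzyx__zy[_]   read _ → write z, move -1, go to p0
p0 | _zzzyx__z[y]z
No transition is defined for (p0, y); M halts in state p0.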